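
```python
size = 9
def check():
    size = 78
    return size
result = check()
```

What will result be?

Step 1: Global size = 9.
Step 2: check() creates local size = 78, shadowing the global.
Step 3: Returns local size = 78. result = 78

The answer is 78.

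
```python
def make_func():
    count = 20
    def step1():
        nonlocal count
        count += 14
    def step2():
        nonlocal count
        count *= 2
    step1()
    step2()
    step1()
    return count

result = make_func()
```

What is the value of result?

Step 1: count = 20.
Step 2: step1(): count = 20 + 14 = 34.
Step 3: step2(): count = 34 * 2 = 68.
Step 4: step1(): count = 68 + 14 = 82. result = 82

The answer is 82.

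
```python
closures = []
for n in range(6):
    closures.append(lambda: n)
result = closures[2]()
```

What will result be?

Step 1: The loop creates 6 lambdas, all referencing the same variable n.
Step 2: After the loop, n = 5 (final value).
Step 3: closures[2]() looks up n at call time and finds 5. This is the late binding gotcha. result = 5

The answer is 5.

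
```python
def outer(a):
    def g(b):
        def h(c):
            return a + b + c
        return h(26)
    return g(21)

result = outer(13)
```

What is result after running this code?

Step 1: a = 13, b = 21, c = 26 across three nested scopes.
Step 2: h() accesses all three via LEGB rule.
Step 3: result = 13 + 21 + 26 = 60

The answer is 60.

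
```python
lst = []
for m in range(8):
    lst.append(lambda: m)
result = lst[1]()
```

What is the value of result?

Step 1: The loop creates 8 lambdas, all referencing the same variable m.
Step 2: After the loop, m = 7 (final value).
Step 3: lst[1]() looks up m at call time and finds 7. This is the late binding gotcha. result = 7

The answer is 7.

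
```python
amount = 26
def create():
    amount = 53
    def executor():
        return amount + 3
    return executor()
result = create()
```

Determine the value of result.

Step 1: create() shadows global amount with amount = 53.
Step 2: executor() finds amount = 53 in enclosing scope, computes 53 + 3 = 56.
Step 3: result = 56

The answer is 56.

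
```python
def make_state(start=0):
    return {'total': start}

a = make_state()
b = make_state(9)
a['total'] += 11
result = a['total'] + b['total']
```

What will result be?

Step 1: make_state() returns a new dict each call (immutable default 0).
Step 2: a = {'total': 0}, b = {'total': 9}.
Step 3: a['total'] += 11 = 11. result = 11 + 9 = 20

The answer is 20.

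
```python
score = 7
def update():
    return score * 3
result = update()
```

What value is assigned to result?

Step 1: score = 7 is defined globally.
Step 2: update() looks up score from global scope = 7, then computes 7 * 3 = 21.
Step 3: result = 21

The answer is 21.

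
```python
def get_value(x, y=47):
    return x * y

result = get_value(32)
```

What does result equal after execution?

Step 1: get_value(32) uses default y = 47.
Step 2: Returns 32 * 47 = 1504.
Step 3: result = 1504

The answer is 1504.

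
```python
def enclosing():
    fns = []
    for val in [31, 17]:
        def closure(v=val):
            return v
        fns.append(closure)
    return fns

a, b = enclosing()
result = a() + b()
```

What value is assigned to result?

Step 1: Default argument v=val captures val at each iteration.
Step 2: a() returns 31 (captured at first iteration), b() returns 17 (captured at second).
Step 3: result = 31 + 17 = 48

The answer is 48.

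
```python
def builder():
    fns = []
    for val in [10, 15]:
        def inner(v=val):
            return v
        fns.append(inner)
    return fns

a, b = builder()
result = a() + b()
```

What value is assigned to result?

Step 1: Default argument v=val captures val at each iteration.
Step 2: a() returns 10 (captured at first iteration), b() returns 15 (captured at second).
Step 3: result = 10 + 15 = 25

The answer is 25.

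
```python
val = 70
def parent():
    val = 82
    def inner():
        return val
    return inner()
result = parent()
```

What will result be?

Step 1: val = 70 globally, but parent() defines val = 82 locally.
Step 2: inner() looks up val. Not in local scope, so checks enclosing scope (parent) and finds val = 82.
Step 3: result = 82

The answer is 82.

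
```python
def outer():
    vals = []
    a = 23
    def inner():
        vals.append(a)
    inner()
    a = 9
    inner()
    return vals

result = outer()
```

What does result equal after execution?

Step 1: a = 23. inner() appends current a to vals.
Step 2: First inner(): appends 23. Then a = 9.
Step 3: Second inner(): appends 9 (closure sees updated a). result = [23, 9]

The answer is [23, 9].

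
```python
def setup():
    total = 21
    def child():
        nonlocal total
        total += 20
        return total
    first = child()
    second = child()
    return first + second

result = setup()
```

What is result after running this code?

Step 1: total starts at 21.
Step 2: First call: total = 21 + 20 = 41, returns 41.
Step 3: Second call: total = 41 + 20 = 61, returns 61.
Step 4: result = 41 + 61 = 102

The answer is 102.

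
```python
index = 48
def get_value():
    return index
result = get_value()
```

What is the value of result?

Step 1: index = 48 is defined in the global scope.
Step 2: get_value() looks up index. No local index exists, so Python checks the global scope via LEGB rule and finds index = 48.
Step 3: result = 48

The answer is 48.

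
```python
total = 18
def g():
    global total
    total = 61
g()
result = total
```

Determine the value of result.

Step 1: total = 18 globally.
Step 2: g() declares global total and sets it to 61.
Step 3: After g(), global total = 61. result = 61

The answer is 61.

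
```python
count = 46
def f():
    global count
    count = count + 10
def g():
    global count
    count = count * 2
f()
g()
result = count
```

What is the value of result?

Step 1: count = 46.
Step 2: f() adds 10: count = 46 + 10 = 56.
Step 3: g() doubles: count = 56 * 2 = 112.
Step 4: result = 112

The answer is 112.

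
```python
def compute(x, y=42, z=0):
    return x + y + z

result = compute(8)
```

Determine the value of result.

Step 1: compute(8) uses defaults y = 42, z = 0.
Step 2: Returns 8 + 42 + 0 = 50.
Step 3: result = 50

The answer is 50.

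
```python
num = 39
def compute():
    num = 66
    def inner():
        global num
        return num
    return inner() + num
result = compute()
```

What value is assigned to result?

Step 1: Global num = 39. compute() shadows with local num = 66.
Step 2: inner() uses global keyword, so inner() returns global num = 39.
Step 3: compute() returns 39 + 66 = 105

The answer is 105.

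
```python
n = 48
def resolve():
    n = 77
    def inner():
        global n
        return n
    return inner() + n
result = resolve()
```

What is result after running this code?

Step 1: Global n = 48. resolve() shadows with local n = 77.
Step 2: inner() uses global keyword, so inner() returns global n = 48.
Step 3: resolve() returns 48 + 77 = 125

The answer is 125.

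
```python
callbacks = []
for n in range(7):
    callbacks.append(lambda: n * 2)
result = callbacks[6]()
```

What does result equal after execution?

Step 1: All lambdas reference the same variable n (late binding).
Step 2: After the loop, n = 6. Every lambda returns n * 2.
Step 3: callbacks[6]() = 6 * 2 = 12

The answer is 12.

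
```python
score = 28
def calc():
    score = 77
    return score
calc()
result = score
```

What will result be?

Step 1: score = 28 globally.
Step 2: calc() creates a LOCAL score = 77 (no global keyword!).
Step 3: The global score is unchanged. result = 28

The answer is 28.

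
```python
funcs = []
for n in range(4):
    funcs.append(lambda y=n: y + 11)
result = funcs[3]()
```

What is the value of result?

Step 1: Default argument y=n captures n's value at definition time.
Step 2: funcs[3] was defined when n = 3, so y defaults to 3.
Step 3: result = 3 + 11 = 14 (default arg fixes the late binding issue)

The answer is 14.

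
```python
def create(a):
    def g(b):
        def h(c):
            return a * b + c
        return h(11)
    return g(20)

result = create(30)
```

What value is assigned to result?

Step 1: a = 30, b = 20, c = 11.
Step 2: h() computes a * b + c = 30 * 20 + 11 = 611.
Step 3: result = 611

The answer is 611.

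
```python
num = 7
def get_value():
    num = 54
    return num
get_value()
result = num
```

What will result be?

Step 1: num = 7 globally.
Step 2: get_value() creates a LOCAL num = 54 (no global keyword!).
Step 3: The global num is unchanged. result = 7

The answer is 7.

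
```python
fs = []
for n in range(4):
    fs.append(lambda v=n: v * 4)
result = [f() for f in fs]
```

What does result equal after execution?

Step 1: Default arg v=n captures n at each iteration.
Step 2: fs[k] has v defaulting to k, returns k * 4.
Step 3: result = [0, 4, 8, 12]

The answer is [0, 4, 8, 12].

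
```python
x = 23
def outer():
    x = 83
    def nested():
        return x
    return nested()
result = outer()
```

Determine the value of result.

Step 1: x = 23 globally, but outer() defines x = 83 locally.
Step 2: nested() looks up x. Not in local scope, so checks enclosing scope (outer) and finds x = 83.
Step 3: result = 83

The answer is 83.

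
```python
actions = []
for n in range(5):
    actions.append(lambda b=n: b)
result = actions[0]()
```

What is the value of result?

Step 1: Default argument b=n captures n's value at each iteration.
Step 2: actions[0] captured b = 0 when n was 0.
Step 3: result = 0

The answer is 0.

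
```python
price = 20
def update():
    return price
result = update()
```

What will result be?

Step 1: price = 20 is defined in the global scope.
Step 2: update() looks up price. No local price exists, so Python checks the global scope via LEGB rule and finds price = 20.
Step 3: result = 20

The answer is 20.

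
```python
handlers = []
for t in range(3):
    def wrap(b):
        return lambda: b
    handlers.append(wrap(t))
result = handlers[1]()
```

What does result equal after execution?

Step 1: wrap(t) creates a new scope capturing b = t at call time.
Step 2: handlers[1] = wrap(1), so its lambda captures b = 1.
Step 3: result = 1 (closure factory fixes late binding)

The answer is 1.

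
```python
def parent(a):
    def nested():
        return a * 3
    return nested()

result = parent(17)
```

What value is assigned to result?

Step 1: parent(17) binds parameter a = 17.
Step 2: nested() accesses a = 17 from enclosing scope.
Step 3: result = 17 * 3 = 51

The answer is 51.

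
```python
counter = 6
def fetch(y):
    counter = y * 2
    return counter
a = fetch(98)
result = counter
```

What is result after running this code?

Step 1: Global counter = 6.
Step 2: fetch(98) creates local counter = 98 * 2 = 196.
Step 3: Global counter unchanged because no global keyword. result = 6

The answer is 6.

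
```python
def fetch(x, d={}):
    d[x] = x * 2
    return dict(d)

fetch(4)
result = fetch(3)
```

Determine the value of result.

Step 1: Mutable default dict is shared across calls.
Step 2: First call adds 4: 8. Second call adds 3: 6.
Step 3: result = {4: 8, 3: 6}

The answer is {4: 8, 3: 6}.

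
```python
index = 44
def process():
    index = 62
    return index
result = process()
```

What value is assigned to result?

Step 1: Global index = 44.
Step 2: process() creates local index = 62, shadowing the global.
Step 3: Returns local index = 62. result = 62

The answer is 62.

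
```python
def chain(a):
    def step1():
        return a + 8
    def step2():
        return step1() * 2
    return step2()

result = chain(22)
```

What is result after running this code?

Step 1: chain(22) captures a = 22.
Step 2: step2() calls step1() which returns 22 + 8 = 30.
Step 3: step2() returns 30 * 2 = 60

The answer is 60.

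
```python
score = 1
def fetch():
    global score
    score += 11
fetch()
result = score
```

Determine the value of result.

Step 1: score = 1 globally.
Step 2: fetch() modifies global score: score += 11 = 12.
Step 3: result = 12

The answer is 12.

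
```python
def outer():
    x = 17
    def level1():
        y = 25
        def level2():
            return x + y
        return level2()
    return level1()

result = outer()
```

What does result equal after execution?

Step 1: x = 17 in outer. y = 25 in level1.
Step 2: level2() reads x = 17 and y = 25 from enclosing scopes.
Step 3: result = 17 + 25 = 42

The answer is 42.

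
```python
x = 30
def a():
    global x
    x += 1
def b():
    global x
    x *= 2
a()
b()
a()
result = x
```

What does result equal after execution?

Step 1: x = 30.
Step 2: a(): x = 30 + 1 = 31.
Step 3: b(): x = 31 * 2 = 62.
Step 4: a(): x = 62 + 1 = 63

The answer is 63.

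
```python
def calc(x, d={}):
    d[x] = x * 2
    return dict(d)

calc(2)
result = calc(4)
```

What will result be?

Step 1: Mutable default dict is shared across calls.
Step 2: First call adds 2: 4. Second call adds 4: 8.
Step 3: result = {2: 4, 4: 8}

The answer is {2: 4, 4: 8}.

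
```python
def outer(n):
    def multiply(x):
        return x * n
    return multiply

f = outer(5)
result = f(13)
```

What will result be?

Step 1: outer(5) returns multiply closure with n = 5.
Step 2: f(13) computes 13 * 5 = 65.
Step 3: result = 65

The answer is 65.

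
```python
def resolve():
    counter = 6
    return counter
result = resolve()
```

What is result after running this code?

Step 1: resolve() defines counter = 6 in its local scope.
Step 2: return counter finds the local variable counter = 6.
Step 3: result = 6

The answer is 6.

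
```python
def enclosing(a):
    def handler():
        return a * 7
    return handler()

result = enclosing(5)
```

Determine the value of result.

Step 1: enclosing(5) binds parameter a = 5.
Step 2: handler() accesses a = 5 from enclosing scope.
Step 3: result = 5 * 7 = 35

The answer is 35.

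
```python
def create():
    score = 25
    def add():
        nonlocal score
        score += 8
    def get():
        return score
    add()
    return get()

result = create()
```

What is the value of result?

Step 1: score = 25. add() modifies it via nonlocal, get() reads it.
Step 2: add() makes score = 25 + 8 = 33.
Step 3: get() returns 33. result = 33

The answer is 33.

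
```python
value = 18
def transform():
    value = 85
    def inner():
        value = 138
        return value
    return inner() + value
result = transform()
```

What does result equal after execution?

Step 1: transform() has local value = 85. inner() has local value = 138.
Step 2: inner() returns its local value = 138.
Step 3: transform() returns 138 + its own value (85) = 223

The answer is 223.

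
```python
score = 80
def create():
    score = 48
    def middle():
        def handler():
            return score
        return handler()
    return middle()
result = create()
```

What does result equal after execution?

Step 1: create() defines score = 48. middle() and handler() have no local score.
Step 2: handler() checks local (none), enclosing middle() (none), enclosing create() and finds score = 48.
Step 3: result = 48

The answer is 48.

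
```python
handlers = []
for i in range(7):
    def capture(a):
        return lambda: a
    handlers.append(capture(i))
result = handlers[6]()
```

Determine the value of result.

Step 1: capture(i) creates a new scope capturing a = i at call time.
Step 2: handlers[6] = capture(6), so its lambda captures a = 6.
Step 3: result = 6 (closure factory fixes late binding)

The answer is 6.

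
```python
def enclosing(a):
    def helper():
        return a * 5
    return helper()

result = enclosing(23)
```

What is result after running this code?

Step 1: enclosing(23) binds parameter a = 23.
Step 2: helper() accesses a = 23 from enclosing scope.
Step 3: result = 23 * 5 = 115

The answer is 115.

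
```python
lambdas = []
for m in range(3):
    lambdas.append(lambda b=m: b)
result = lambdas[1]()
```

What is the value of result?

Step 1: Default argument b=m captures m's value at each iteration.
Step 2: lambdas[1] captured b = 1 when m was 1.
Step 3: result = 1

The answer is 1.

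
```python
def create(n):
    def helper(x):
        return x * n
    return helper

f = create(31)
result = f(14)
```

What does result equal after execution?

Step 1: create(31) creates a closure capturing n = 31.
Step 2: f(14) computes 14 * 31 = 434.
Step 3: result = 434

The answer is 434.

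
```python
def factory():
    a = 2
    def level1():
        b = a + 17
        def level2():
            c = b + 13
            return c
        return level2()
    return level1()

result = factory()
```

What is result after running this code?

Step 1: a = 2. b = a + 17 = 19.
Step 2: c = b + 13 = 19 + 13 = 32.
Step 3: result = 32

The answer is 32.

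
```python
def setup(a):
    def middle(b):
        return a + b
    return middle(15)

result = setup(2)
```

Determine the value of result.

Step 1: setup(2) passes a = 2.
Step 2: middle(15) has b = 15, reads a = 2 from enclosing.
Step 3: result = 2 + 15 = 17

The answer is 17.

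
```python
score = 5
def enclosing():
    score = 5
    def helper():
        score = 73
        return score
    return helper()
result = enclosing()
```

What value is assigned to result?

Step 1: Three scopes define score: global (5), enclosing (5), helper (73).
Step 2: helper() has its own local score = 73, which shadows both enclosing and global.
Step 3: result = 73 (local wins in LEGB)

The answer is 73.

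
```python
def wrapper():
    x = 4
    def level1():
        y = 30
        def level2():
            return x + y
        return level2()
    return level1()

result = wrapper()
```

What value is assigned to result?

Step 1: x = 4 in wrapper. y = 30 in level1.
Step 2: level2() reads x = 4 and y = 30 from enclosing scopes.
Step 3: result = 4 + 30 = 34

The answer is 34.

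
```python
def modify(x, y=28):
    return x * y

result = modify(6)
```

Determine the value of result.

Step 1: modify(6) uses default y = 28.
Step 2: Returns 6 * 28 = 168.
Step 3: result = 168

The answer is 168.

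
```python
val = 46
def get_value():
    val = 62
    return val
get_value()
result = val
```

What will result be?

Step 1: Global val = 46.
Step 2: get_value() creates local val = 62 (shadow, not modification).
Step 3: After get_value() returns, global val is unchanged. result = 46

The answer is 46.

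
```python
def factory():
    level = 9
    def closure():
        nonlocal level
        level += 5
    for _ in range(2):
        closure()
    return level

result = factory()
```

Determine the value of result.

Step 1: level = 9.
Step 2: closure() is called 2 times in a loop, each adding 5 via nonlocal.
Step 3: level = 9 + 5 * 2 = 19

The answer is 19.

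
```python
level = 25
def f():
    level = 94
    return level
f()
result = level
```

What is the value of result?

Step 1: Global level = 25.
Step 2: f() creates local level = 94 (shadow, not modification).
Step 3: After f() returns, global level is unchanged. result = 25

The answer is 25.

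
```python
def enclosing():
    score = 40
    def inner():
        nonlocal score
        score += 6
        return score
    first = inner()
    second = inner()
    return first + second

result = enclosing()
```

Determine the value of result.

Step 1: score starts at 40.
Step 2: First call: score = 40 + 6 = 46, returns 46.
Step 3: Second call: score = 46 + 6 = 52, returns 52.
Step 4: result = 46 + 52 = 98

The answer is 98.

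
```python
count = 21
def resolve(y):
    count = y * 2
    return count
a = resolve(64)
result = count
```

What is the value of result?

Step 1: Global count = 21.
Step 2: resolve(64) creates local count = 64 * 2 = 128.
Step 3: Global count unchanged because no global keyword. result = 21

The answer is 21.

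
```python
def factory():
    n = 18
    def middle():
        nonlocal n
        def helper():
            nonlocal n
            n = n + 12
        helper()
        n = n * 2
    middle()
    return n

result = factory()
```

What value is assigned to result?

Step 1: n = 18.
Step 2: helper() adds 12: n = 18 + 12 = 30.
Step 3: middle() doubles: n = 30 * 2 = 60.
Step 4: result = 60

The answer is 60.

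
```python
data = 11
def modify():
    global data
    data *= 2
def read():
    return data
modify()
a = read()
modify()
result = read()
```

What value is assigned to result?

Step 1: data = 11.
Step 2: First modify(): data = 11 * 2 = 22.
Step 3: Second modify(): data = 22 * 2 = 44.
Step 4: read() returns 44

The answer is 44.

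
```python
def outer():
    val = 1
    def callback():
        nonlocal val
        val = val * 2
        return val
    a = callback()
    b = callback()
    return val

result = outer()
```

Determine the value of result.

Step 1: val starts at 1.
Step 2: First callback(): val = 1 * 2 = 2.
Step 3: Second callback(): val = 2 * 2 = 4.
Step 4: result = 4

The answer is 4.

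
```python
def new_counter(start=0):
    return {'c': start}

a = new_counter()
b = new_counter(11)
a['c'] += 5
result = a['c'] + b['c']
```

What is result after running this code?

Step 1: new_counter() returns a new dict each call (immutable default 0).
Step 2: a = {'c': 0}, b = {'c': 11}.
Step 3: a['c'] += 5 = 5. result = 5 + 11 = 16

The answer is 16.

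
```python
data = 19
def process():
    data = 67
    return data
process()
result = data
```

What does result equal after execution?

Step 1: Global data = 19.
Step 2: process() creates local data = 67 (shadow, not modification).
Step 3: After process() returns, global data is unchanged. result = 19

The answer is 19.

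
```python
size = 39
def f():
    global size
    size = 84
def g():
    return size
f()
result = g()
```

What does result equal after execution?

Step 1: size = 39.
Step 2: f() sets global size = 84.
Step 3: g() reads global size = 84. result = 84

The answer is 84.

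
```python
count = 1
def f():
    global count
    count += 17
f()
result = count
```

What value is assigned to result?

Step 1: count = 1 globally.
Step 2: f() modifies global count: count += 17 = 18.
Step 3: result = 18

The answer is 18.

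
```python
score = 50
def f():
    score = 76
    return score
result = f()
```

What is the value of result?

Step 1: Global score = 50.
Step 2: f() creates local score = 76, shadowing the global.
Step 3: Returns local score = 76. result = 76

The answer is 76.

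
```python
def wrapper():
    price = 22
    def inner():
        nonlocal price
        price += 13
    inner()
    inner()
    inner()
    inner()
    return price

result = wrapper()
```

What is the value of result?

Step 1: price starts at 22.
Step 2: inner() is called 4 times, each adding 13.
Step 3: price = 22 + 13 * 4 = 74

The answer is 74.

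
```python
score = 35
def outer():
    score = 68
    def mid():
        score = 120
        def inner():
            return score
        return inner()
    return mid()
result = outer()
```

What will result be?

Step 1: Three levels of shadowing: global 35, outer 68, mid 120.
Step 2: inner() finds score = 120 in enclosing mid() scope.
Step 3: result = 120

The answer is 120.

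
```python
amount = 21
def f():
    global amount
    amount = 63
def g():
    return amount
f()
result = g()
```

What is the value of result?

Step 1: amount = 21.
Step 2: f() sets global amount = 63.
Step 3: g() reads global amount = 63. result = 63

The answer is 63.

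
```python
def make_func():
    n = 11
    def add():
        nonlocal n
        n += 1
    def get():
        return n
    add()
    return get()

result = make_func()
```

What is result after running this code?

Step 1: n = 11. add() modifies it via nonlocal, get() reads it.
Step 2: add() makes n = 11 + 1 = 12.
Step 3: get() returns 12. result = 12

The answer is 12.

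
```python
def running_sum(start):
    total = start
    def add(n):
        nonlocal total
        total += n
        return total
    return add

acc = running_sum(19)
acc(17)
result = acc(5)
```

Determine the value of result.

Step 1: running_sum(19) creates closure with total = 19.
Step 2: First acc(17): total = 19 + 17 = 36.
Step 3: Second acc(5): total = 36 + 5 = 41. result = 41

The answer is 41.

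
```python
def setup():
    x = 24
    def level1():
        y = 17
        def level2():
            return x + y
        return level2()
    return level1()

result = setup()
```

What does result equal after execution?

Step 1: x = 24 in setup. y = 17 in level1.
Step 2: level2() reads x = 24 and y = 17 from enclosing scopes.
Step 3: result = 24 + 17 = 41

The answer is 41.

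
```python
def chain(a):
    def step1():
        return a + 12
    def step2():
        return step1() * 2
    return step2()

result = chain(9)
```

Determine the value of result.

Step 1: chain(9) captures a = 9.
Step 2: step2() calls step1() which returns 9 + 12 = 21.
Step 3: step2() returns 21 * 2 = 42

The answer is 42.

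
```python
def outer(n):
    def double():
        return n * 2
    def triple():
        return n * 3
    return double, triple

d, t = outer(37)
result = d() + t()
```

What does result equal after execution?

Step 1: Both closures capture the same n = 37.
Step 2: d() = 37 * 2 = 74, t() = 37 * 3 = 111.
Step 3: result = 74 + 111 = 185

The answer is 185.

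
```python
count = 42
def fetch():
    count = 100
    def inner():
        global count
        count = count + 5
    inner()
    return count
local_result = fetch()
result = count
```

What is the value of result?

Step 1: Global count = 42. fetch() creates local count = 100.
Step 2: inner() declares global count and adds 5: global count = 42 + 5 = 47.
Step 3: fetch() returns its local count = 100 (unaffected by inner).
Step 4: result = global count = 47

The answer is 47.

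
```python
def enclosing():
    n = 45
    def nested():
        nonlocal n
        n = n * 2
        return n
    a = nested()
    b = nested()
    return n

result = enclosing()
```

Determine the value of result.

Step 1: n starts at 45.
Step 2: First nested(): n = 45 * 2 = 90.
Step 3: Second nested(): n = 90 * 2 = 180.
Step 4: result = 180

The answer is 180.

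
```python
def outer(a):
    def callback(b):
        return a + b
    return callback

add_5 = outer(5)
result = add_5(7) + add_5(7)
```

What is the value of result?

Step 1: add_5 captures a = 5.
Step 2: add_5(7) = 5 + 7 = 12, called twice.
Step 3: result = 12 + 12 = 24

The answer is 24.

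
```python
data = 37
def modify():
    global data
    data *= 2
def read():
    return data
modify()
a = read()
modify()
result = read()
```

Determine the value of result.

Step 1: data = 37.
Step 2: First modify(): data = 37 * 2 = 74.
Step 3: Second modify(): data = 74 * 2 = 148.
Step 4: read() returns 148

The answer is 148.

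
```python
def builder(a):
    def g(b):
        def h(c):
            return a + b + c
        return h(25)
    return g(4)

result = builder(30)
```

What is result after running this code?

Step 1: a = 30, b = 4, c = 25 across three nested scopes.
Step 2: h() accesses all three via LEGB rule.
Step 3: result = 30 + 4 + 25 = 59

The answer is 59.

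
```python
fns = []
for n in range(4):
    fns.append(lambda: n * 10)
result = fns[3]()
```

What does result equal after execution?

Step 1: All lambdas reference the same variable n (late binding).
Step 2: After the loop, n = 3. Every lambda returns n * 10.
Step 3: fns[3]() = 3 * 10 = 30

The answer is 30.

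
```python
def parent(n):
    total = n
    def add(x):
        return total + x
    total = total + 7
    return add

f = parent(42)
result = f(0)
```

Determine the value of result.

Step 1: parent(42) sets total = 42, then total = 42 + 7 = 49.
Step 2: Closures capture by reference, so add sees total = 49.
Step 3: f(0) returns 49 + 0 = 49

The answer is 49.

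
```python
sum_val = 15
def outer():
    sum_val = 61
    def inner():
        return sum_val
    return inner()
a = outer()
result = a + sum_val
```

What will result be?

Step 1: outer() has local sum_val = 61. inner() reads from enclosing.
Step 2: outer() returns 61. Global sum_val = 15 unchanged.
Step 3: result = 61 + 15 = 76

The answer is 76.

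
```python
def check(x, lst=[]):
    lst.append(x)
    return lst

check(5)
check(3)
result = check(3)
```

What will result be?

Step 1: Mutable default argument gotcha! The list [] is created once.
Step 2: Each call appends to the SAME list: [5], [5, 3], [5, 3, 3].
Step 3: result = [5, 3, 3]

The answer is [5, 3, 3].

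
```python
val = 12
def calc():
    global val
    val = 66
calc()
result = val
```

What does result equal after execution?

Step 1: val = 12 globally.
Step 2: calc() declares global val and sets it to 66.
Step 3: After calc(), global val = 66. result = 66

The answer is 66.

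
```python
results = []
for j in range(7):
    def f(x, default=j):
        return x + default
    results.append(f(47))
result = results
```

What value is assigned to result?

Step 1: Default argument default=j is evaluated at function definition time.
Step 2: Each iteration creates f with default = current j value.
Step 3: f(47) returns 47 + default. results = [47, 48, 49, 50, 51, 52, 53]

The answer is [47, 48, 49, 50, 51, 52, 53].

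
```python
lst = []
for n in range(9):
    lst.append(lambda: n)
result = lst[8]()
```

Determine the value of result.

Step 1: The loop creates 9 lambdas, all referencing the same variable n.
Step 2: After the loop, n = 8 (final value).
Step 3: lst[8]() looks up n at call time and finds 8. This is the late binding gotcha. result = 8

The answer is 8.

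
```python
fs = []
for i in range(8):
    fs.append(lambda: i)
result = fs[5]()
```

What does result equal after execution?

Step 1: The loop creates 8 lambdas, all referencing the same variable i.
Step 2: After the loop, i = 7 (final value).
Step 3: fs[5]() looks up i at call time and finds 7. This is the late binding gotcha. result = 7

The answer is 7.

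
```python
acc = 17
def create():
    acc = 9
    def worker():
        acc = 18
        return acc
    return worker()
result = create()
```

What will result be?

Step 1: Three scopes define acc: global (17), create (9), worker (18).
Step 2: worker() has its own local acc = 18, which shadows both enclosing and global.
Step 3: result = 18 (local wins in LEGB)

The answer is 18.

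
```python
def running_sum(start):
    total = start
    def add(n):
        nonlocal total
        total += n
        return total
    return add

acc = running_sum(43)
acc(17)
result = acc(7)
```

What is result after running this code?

Step 1: running_sum(43) creates closure with total = 43.
Step 2: First acc(17): total = 43 + 17 = 60.
Step 3: Second acc(7): total = 60 + 7 = 67. result = 67

The answer is 67.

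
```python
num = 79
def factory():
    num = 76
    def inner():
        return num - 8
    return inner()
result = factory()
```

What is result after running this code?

Step 1: factory() shadows global num with num = 76.
Step 2: inner() finds num = 76 in enclosing scope, computes 76 - 8 = 68.
Step 3: result = 68

The answer is 68.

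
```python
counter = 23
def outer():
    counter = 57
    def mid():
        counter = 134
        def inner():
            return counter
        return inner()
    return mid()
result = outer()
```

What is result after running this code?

Step 1: Three levels of shadowing: global 23, outer 57, mid 134.
Step 2: inner() finds counter = 134 in enclosing mid() scope.
Step 3: result = 134

The answer is 134.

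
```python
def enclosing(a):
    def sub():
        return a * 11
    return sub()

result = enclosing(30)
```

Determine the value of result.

Step 1: enclosing(30) binds parameter a = 30.
Step 2: sub() accesses a = 30 from enclosing scope.
Step 3: result = 30 * 11 = 330

The answer is 330.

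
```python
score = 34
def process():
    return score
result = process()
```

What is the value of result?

Step 1: score = 34 is defined in the global scope.
Step 2: process() looks up score. No local score exists, so Python checks the global scope via LEGB rule and finds score = 34.
Step 3: result = 34

The answer is 34.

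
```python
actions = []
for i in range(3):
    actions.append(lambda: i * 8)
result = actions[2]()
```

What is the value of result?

Step 1: All lambdas reference the same variable i (late binding).
Step 2: After the loop, i = 2. Every lambda returns i * 8.
Step 3: actions[2]() = 2 * 8 = 16

The answer is 16.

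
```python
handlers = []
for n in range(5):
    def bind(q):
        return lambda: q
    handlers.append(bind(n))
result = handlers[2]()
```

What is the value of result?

Step 1: bind(n) creates a new scope capturing q = n at call time.
Step 2: handlers[2] = bind(2), so its lambda captures q = 2.
Step 3: result = 2 (closure factory fixes late binding)

The answer is 2.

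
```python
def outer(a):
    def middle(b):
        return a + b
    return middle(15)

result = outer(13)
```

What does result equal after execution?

Step 1: outer(13) passes a = 13.
Step 2: middle(15) has b = 15, reads a = 13 from enclosing.
Step 3: result = 13 + 15 = 28

The answer is 28.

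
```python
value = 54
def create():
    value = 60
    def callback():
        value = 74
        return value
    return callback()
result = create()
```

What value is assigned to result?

Step 1: Three scopes define value: global (54), create (60), callback (74).
Step 2: callback() has its own local value = 74, which shadows both enclosing and global.
Step 3: result = 74 (local wins in LEGB)

The answer is 74.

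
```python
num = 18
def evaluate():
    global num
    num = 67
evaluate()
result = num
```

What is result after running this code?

Step 1: num = 18 globally.
Step 2: evaluate() declares global num and sets it to 67.
Step 3: After evaluate(), global num = 67. result = 67

The answer is 67.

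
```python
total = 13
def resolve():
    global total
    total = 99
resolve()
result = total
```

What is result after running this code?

Step 1: total = 13 globally.
Step 2: resolve() declares global total and sets it to 99.
Step 3: After resolve(), global total = 99. result = 99

The answer is 99.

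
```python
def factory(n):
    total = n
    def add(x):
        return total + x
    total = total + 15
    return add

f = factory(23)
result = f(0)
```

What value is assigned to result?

Step 1: factory(23) sets total = 23, then total = 23 + 15 = 38.
Step 2: Closures capture by reference, so add sees total = 38.
Step 3: f(0) returns 38 + 0 = 38

The answer is 38.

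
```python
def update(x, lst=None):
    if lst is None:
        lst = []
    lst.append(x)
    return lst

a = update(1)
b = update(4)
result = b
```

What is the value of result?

Step 1: None default with guard creates a NEW list each call.
Step 2: a = [1] (fresh list). b = [4] (another fresh list).
Step 3: result = [4] (this is the fix for mutable default)

The answer is [4].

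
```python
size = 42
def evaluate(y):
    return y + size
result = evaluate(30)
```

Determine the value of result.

Step 1: size = 42 is defined globally.
Step 2: evaluate(30) uses parameter y = 30 and looks up size from global scope = 42.
Step 3: result = 30 + 42 = 72

The answer is 72.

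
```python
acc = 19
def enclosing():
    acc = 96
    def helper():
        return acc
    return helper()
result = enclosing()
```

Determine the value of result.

Step 1: acc = 19 globally, but enclosing() defines acc = 96 locally.
Step 2: helper() looks up acc. Not in local scope, so checks enclosing scope (enclosing) and finds acc = 96.
Step 3: result = 96

The answer is 96.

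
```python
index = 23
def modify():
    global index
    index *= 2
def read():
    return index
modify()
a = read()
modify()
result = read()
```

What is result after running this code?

Step 1: index = 23.
Step 2: First modify(): index = 23 * 2 = 46.
Step 3: Second modify(): index = 46 * 2 = 92.
Step 4: read() returns 92

The answer is 92.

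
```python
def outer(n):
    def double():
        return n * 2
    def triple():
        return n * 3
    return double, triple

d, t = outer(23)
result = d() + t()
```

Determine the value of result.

Step 1: Both closures capture the same n = 23.
Step 2: d() = 23 * 2 = 46, t() = 23 * 3 = 69.
Step 3: result = 46 + 69 = 115

The answer is 115.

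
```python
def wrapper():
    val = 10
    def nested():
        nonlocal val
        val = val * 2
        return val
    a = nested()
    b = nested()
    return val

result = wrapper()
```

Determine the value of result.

Step 1: val starts at 10.
Step 2: First nested(): val = 10 * 2 = 20.
Step 3: Second nested(): val = 20 * 2 = 40.
Step 4: result = 40

The answer is 40.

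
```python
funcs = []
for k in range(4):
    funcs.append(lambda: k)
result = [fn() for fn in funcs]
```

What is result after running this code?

Step 1: All 4 lambdas share the same variable k.
Step 2: After the loop, k = 3.
Step 3: Each call returns 3. result = [3, 3, 3, 3]

The answer is [3, 3, 3, 3].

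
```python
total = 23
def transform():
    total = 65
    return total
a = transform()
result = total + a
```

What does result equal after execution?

Step 1: Global total = 23. transform() returns local total = 65.
Step 2: a = 65. Global total still = 23.
Step 3: result = 23 + 65 = 88

The answer is 88.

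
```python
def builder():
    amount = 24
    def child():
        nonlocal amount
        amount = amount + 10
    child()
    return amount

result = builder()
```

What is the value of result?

Step 1: builder() sets amount = 24.
Step 2: child() uses nonlocal to modify amount in builder's scope: amount = 24 + 10 = 34.
Step 3: builder() returns the modified amount = 34

The answer is 34.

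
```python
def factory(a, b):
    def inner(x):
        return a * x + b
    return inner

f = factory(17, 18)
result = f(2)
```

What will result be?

Step 1: factory(17, 18) captures a = 17, b = 18.
Step 2: f(2) computes 17 * 2 + 18 = 52.
Step 3: result = 52

The answer is 52.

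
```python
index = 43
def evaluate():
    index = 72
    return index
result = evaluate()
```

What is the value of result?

Step 1: Global index = 43.
Step 2: evaluate() creates local index = 72, shadowing the global.
Step 3: Returns local index = 72. result = 72

The answer is 72.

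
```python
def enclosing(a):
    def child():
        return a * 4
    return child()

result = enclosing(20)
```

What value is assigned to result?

Step 1: enclosing(20) binds parameter a = 20.
Step 2: child() accesses a = 20 from enclosing scope.
Step 3: result = 20 * 4 = 80

The answer is 80.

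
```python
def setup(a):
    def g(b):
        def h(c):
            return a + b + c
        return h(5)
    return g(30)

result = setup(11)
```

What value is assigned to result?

Step 1: a = 11, b = 30, c = 5 across three nested scopes.
Step 2: h() accesses all three via LEGB rule.
Step 3: result = 11 + 30 + 5 = 46

The answer is 46.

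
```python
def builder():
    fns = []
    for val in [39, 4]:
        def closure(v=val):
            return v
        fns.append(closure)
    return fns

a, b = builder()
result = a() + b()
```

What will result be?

Step 1: Default argument v=val captures val at each iteration.
Step 2: a() returns 39 (captured at first iteration), b() returns 4 (captured at second).
Step 3: result = 39 + 4 = 43

The answer is 43.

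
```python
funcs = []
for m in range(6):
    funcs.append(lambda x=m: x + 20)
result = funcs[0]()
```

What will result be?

Step 1: Default argument x=m captures m's value at definition time.
Step 2: funcs[0] was defined when m = 0, so x defaults to 0.
Step 3: result = 0 + 20 = 20 (default arg fixes the late binding issue)

The answer is 20.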